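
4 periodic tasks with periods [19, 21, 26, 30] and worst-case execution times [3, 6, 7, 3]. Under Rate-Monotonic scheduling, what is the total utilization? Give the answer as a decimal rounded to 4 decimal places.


Compute individual utilizations (exact fractions):
  Task 1: C/T = 3/19 (approx. 0.1579)
  Task 2: C/T = 6/21 = 2/7 (approx. 0.2857)
  Task 3: C/T = 7/26 (approx. 0.2692)
  Task 4: C/T = 3/30 = 1/10 (approx. 0.1)
Total utilization U = 3/19 + 2/7 + 7/26 + 1/10 = 7027/8645
Rounded to 4 decimal places: U = 0.8128
RM (Liu & Layland) bound for 4 tasks = 0.756828; compare with U = 7027/8645 (approx. 0.812840)
bound < U <= 1, so the RM sufficient condition is not met (inconclusive; an exact test such as response-time analysis is needed).

0.8128


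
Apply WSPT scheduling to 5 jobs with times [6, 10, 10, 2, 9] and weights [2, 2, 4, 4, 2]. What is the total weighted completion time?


Compute p/w ratios and sort ascending (WSPT): [(2, 4), (10, 4), (6, 2), (9, 2), (10, 2)]
Compute weighted completion times:
  Job (p=2,w=4): C=2, w*C=4*2=8
  Job (p=10,w=4): C=12, w*C=4*12=48
  Job (p=6,w=2): C=18, w*C=2*18=36
  Job (p=9,w=2): C=27, w*C=2*27=54
  Job (p=10,w=2): C=37, w*C=2*37=74
Total weighted completion time = 220

220


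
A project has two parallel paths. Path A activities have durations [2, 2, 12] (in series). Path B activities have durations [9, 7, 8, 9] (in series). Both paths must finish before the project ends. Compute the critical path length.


Path A total = 2 + 2 + 12 = 16
Path B total = 9 + 7 + 8 + 9 = 33
Critical path = longest path = max(16, 33) = 33

33


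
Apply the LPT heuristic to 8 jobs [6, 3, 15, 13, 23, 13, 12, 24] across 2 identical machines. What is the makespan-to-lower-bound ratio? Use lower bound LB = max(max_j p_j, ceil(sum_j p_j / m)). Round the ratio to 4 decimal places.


LPT order: [24, 23, 15, 13, 13, 12, 6, 3]
Machine loads after assignment: [56, 53]
LPT makespan = 56
Lower bound = max(max_job, ceil(total/2)) = max(24, 55) = 55
Ratio = 56 / 55 = 1.0182

1.0182


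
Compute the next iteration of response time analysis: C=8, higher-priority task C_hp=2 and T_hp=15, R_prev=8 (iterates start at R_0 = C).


R_next = C + ceil(R_prev / T_hp) * C_hp
ceil(8 / 15) = ceil(0.5333) = 1
Interference = 1 * 2 = 2
R_next = 8 + 2 = 10

10


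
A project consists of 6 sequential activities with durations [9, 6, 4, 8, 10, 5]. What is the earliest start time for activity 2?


Activity 2 starts after activities 1 through 1 complete.
Predecessor durations: [9]
ES = 9 = 9

9


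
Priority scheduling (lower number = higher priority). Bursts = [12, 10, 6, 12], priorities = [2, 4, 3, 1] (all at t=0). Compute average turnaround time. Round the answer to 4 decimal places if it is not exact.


Sort by priority (ascending = highest first):
Order: [(1, 12), (2, 12), (3, 6), (4, 10)]
Completion times:
  Priority 1, burst=12, C=12
  Priority 2, burst=12, C=24
  Priority 3, burst=6, C=30
  Priority 4, burst=10, C=40
Average turnaround = 106/4 = 26.5

26.5


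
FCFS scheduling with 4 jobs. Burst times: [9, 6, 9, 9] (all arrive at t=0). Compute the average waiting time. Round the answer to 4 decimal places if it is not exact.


FCFS order (as given): [9, 6, 9, 9]
Waiting times:
  Job 1: wait = 0
  Job 2: wait = 9
  Job 3: wait = 15
  Job 4: wait = 24
Sum of waiting times = 48
Average waiting time = 48/4 = 12.0

12.0


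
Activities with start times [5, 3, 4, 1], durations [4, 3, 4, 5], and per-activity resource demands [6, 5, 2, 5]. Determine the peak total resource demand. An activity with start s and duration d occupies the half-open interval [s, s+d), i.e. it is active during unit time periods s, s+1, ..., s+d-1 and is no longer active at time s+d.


Each activity i is active on [start_i, start_i + duration_i).
Compute total resource usage per time slot:
  t=0: active resources = [], total = 0
  t=1: active resources = [5], total = 5
  t=2: active resources = [5], total = 5
  t=3: active resources = [5, 5], total = 10
  t=4: active resources = [5, 2, 5], total = 12
  t=5: active resources = [6, 5, 2, 5], total = 18
  t=6: active resources = [6, 2], total = 8
  t=7: active resources = [6, 2], total = 8
  t=8: active resources = [6], total = 6
Peak resource demand = 18

18


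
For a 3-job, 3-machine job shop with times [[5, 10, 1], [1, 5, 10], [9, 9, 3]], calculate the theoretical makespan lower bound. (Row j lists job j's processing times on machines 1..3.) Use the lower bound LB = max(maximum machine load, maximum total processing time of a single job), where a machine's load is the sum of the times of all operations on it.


Machine loads:
  Machine 1: 5 + 1 + 9 = 15
  Machine 2: 10 + 5 + 9 = 24
  Machine 3: 1 + 10 + 3 = 14
Max machine load = 24
Job totals:
  Job 1: 16
  Job 2: 16
  Job 3: 21
Max job total = 21
Lower bound = max(24, 21) = 24

24


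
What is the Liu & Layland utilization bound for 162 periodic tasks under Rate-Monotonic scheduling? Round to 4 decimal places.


Compute 2^(1/162) = 1.0042878529
Subtract 1: 1.0042878529 - 1 = 0.0042878529
Multiply by n: 162 * 0.0042878529 = 0.6946321698
Round to 4 dp: 0.6946

0.6946


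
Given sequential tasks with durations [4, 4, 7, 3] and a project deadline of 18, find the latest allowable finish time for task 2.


LF(activity 2) = deadline - sum of successor durations
Successors: activities 3 through 4 with durations [7, 3]
Sum of successor durations = 10
LF = 18 - 10 = 8

8


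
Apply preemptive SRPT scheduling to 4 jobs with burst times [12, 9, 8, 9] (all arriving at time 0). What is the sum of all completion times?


Since all jobs arrive at t=0, SRPT equals SPT ordering.
SPT order: [8, 9, 9, 12]
Completion times:
  Job 1: p=8, C=8
  Job 2: p=9, C=17
  Job 3: p=9, C=26
  Job 4: p=12, C=38
Total completion time = 8 + 17 + 26 + 38 = 89

89


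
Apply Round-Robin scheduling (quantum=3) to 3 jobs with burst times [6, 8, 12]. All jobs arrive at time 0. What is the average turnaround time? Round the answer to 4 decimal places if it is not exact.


Time quantum = 3
Execution trace:
  J1 runs 3 units, time = 3
  J2 runs 3 units, time = 6
  J3 runs 3 units, time = 9
  J1 runs 3 units, time = 12
  J2 runs 3 units, time = 15
  J3 runs 3 units, time = 18
  J2 runs 2 units, time = 20
  J3 runs 3 units, time = 23
  J3 runs 3 units, time = 26
Finish times: [12, 20, 26]
Average turnaround = 58/3 = 19.3333

19.3333


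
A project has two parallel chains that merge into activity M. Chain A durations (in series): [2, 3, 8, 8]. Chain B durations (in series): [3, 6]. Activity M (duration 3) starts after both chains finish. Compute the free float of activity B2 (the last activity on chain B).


ES(B2) = sum of predecessors on chain B = 3
EF(B2) = ES + duration = 3 + 6 = 9
Successor of B2 is M. ES(M) = max(sum(A), sum(B)) = max(21, 9) = 21
Free float = ES(successor) - EF(current) = 21 - 9 = 12

12


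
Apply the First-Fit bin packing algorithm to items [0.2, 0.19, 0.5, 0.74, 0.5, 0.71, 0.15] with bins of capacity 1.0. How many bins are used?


Place items sequentially using First-Fit:
  Item 0.2 -> new Bin 1
  Item 0.19 -> Bin 1 (now 0.39)
  Item 0.5 -> Bin 1 (now 0.89)
  Item 0.74 -> new Bin 2
  Item 0.5 -> new Bin 3
  Item 0.71 -> new Bin 4
  Item 0.15 -> Bin 2 (now 0.89)
Total bins used = 4

4


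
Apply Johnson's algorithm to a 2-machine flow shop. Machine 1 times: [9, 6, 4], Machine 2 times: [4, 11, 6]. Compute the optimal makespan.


Apply Johnson's rule:
  Group 1 (a <= b): [(3, 4, 6), (2, 6, 11)]
  Group 2 (a > b): [(1, 9, 4)]
Optimal job order: [3, 2, 1]
Schedule:
  Job 3: M1 done at 4, M2 done at 10
  Job 2: M1 done at 10, M2 done at 21
  Job 1: M1 done at 19, M2 done at 25
Makespan = 25

25


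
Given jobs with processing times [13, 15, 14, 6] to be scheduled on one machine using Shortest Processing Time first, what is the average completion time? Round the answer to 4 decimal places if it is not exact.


Sort jobs by processing time (SPT order): [6, 13, 14, 15]
Compute completion times sequentially:
  Job 1: processing = 6, completes at 6
  Job 2: processing = 13, completes at 19
  Job 3: processing = 14, completes at 33
  Job 4: processing = 15, completes at 48
Sum of completion times = 106
Average completion time = 106/4 = 26.5

26.5


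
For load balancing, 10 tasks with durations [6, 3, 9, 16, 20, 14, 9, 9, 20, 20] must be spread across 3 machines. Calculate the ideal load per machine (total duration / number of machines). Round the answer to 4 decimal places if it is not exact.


Total processing time = 6 + 3 + 9 + 16 + 20 + 14 + 9 + 9 + 20 + 20 = 126
Number of machines = 3
Ideal balanced load = 126 / 3 = 42.0

42.0


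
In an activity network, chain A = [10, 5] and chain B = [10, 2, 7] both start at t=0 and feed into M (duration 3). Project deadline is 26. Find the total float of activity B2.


Forward pass: ES(B2) = sum of predecessors on chain B = 10
EF = ES + duration = 10 + 2 = 12
Backward pass: LF(M) = deadline = 26; LS(M) = 26 - 3 = 23
LF(B2) = LS(M) - sum(successors on chain B) = 23 - 7 = 16
LS = LF - duration = 16 - 2 = 14
Total float = LS - ES = 14 - 10 = 4

4


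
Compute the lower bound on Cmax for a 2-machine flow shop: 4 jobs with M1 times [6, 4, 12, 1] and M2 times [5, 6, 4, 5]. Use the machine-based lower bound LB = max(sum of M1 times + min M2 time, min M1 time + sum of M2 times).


LB1 = sum(M1 times) + min(M2 times) = 23 + 4 = 27
LB2 = min(M1 times) + sum(M2 times) = 1 + 20 = 21
Lower bound = max(LB1, LB2) = max(27, 21) = 27

27


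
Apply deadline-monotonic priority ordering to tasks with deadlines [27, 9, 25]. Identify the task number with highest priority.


Sort tasks by relative deadline (ascending):
  Task 2: deadline = 9
  Task 3: deadline = 25
  Task 1: deadline = 27
Priority order (highest first): [2, 3, 1]
Highest priority task = 2

2


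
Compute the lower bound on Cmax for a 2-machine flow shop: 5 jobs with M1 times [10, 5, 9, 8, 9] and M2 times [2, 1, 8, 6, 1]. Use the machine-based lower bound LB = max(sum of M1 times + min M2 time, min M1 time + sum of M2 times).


LB1 = sum(M1 times) + min(M2 times) = 41 + 1 = 42
LB2 = min(M1 times) + sum(M2 times) = 5 + 18 = 23
Lower bound = max(LB1, LB2) = max(42, 23) = 42

42


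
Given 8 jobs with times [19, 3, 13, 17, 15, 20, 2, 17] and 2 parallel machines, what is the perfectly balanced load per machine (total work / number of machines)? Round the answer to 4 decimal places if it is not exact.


Total processing time = 19 + 3 + 13 + 17 + 15 + 20 + 2 + 17 = 106
Number of machines = 2
Ideal balanced load = 106 / 2 = 53.0

53.0


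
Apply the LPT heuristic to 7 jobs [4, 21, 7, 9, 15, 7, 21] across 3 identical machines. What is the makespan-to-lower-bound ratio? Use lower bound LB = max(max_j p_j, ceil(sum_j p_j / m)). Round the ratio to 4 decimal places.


LPT order: [21, 21, 15, 9, 7, 7, 4]
Machine loads after assignment: [28, 28, 28]
LPT makespan = 28
Lower bound = max(max_job, ceil(total/3)) = max(21, 28) = 28
Ratio = 28 / 28 = 1.0

1.0


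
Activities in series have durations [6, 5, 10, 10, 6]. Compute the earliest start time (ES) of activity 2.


Activity 2 starts after activities 1 through 1 complete.
Predecessor durations: [6]
ES = 6 = 6

6


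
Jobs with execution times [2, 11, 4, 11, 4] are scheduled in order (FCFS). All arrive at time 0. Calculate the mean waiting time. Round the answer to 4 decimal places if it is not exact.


FCFS order (as given): [2, 11, 4, 11, 4]
Waiting times:
  Job 1: wait = 0
  Job 2: wait = 2
  Job 3: wait = 13
  Job 4: wait = 17
  Job 5: wait = 28
Sum of waiting times = 60
Average waiting time = 60/5 = 12.0

12.0


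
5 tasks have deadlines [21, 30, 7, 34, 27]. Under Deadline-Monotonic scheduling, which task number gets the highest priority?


Sort tasks by relative deadline (ascending):
  Task 3: deadline = 7
  Task 1: deadline = 21
  Task 5: deadline = 27
  Task 2: deadline = 30
  Task 4: deadline = 34
Priority order (highest first): [3, 1, 5, 2, 4]
Highest priority task = 3

3


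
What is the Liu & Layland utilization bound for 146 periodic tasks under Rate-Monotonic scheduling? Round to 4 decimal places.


Compute 2^(1/146) = 1.0047588711
Subtract 1: 1.0047588711 - 1 = 0.0047588711
Multiply by n: 146 * 0.0047588711 = 0.6947951806
Round to 4 dp: 0.6948

0.6948


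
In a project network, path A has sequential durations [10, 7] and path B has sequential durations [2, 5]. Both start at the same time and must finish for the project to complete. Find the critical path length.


Path A total = 10 + 7 = 17
Path B total = 2 + 5 = 7
Critical path = longest path = max(17, 7) = 17

17


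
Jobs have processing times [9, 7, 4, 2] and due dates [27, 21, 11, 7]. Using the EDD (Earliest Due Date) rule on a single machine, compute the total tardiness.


Sort by due date (EDD order): [(2, 7), (4, 11), (7, 21), (9, 27)]
Compute completion times and tardiness:
  Job 1: p=2, d=7, C=2, tardiness=max(0,2-7)=0
  Job 2: p=4, d=11, C=6, tardiness=max(0,6-11)=0
  Job 3: p=7, d=21, C=13, tardiness=max(0,13-21)=0
  Job 4: p=9, d=27, C=22, tardiness=max(0,22-27)=0
Total tardiness = 0

0


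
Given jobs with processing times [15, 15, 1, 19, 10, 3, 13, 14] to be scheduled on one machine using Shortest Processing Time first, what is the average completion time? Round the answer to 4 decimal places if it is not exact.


Sort jobs by processing time (SPT order): [1, 3, 10, 13, 14, 15, 15, 19]
Compute completion times sequentially:
  Job 1: processing = 1, completes at 1
  Job 2: processing = 3, completes at 4
  Job 3: processing = 10, completes at 14
  Job 4: processing = 13, completes at 27
  Job 5: processing = 14, completes at 41
  Job 6: processing = 15, completes at 56
  Job 7: processing = 15, completes at 71
  Job 8: processing = 19, completes at 90
Sum of completion times = 304
Average completion time = 304/8 = 38.0

38.0


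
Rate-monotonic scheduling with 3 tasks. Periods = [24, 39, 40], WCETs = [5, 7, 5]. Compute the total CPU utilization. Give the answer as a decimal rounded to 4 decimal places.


Compute individual utilizations (exact fractions):
  Task 1: C/T = 5/24 (approx. 0.2083)
  Task 2: C/T = 7/39 (approx. 0.1795)
  Task 3: C/T = 5/40 = 1/8 (approx. 0.125)
Total utilization U = 5/24 + 7/39 + 1/8 = 20/39
Rounded to 4 decimal places: U = 0.5128
RM (Liu & Layland) bound for 3 tasks = 0.779763; compare with U = 20/39 (approx. 0.512821)
U <= bound, so schedulable by RM sufficient condition.

0.5128


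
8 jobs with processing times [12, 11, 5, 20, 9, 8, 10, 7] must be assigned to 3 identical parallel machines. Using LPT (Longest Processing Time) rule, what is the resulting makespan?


Sort jobs in decreasing order (LPT): [20, 12, 11, 10, 9, 8, 7, 5]
Assign each job to the least loaded machine:
  Machine 1: jobs [20, 8], load = 28
  Machine 2: jobs [12, 9, 7], load = 28
  Machine 3: jobs [11, 10, 5], load = 26
Makespan = max load = 28

28


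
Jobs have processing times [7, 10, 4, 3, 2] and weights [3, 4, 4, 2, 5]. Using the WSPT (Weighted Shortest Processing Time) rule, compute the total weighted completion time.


Compute p/w ratios and sort ascending (WSPT): [(2, 5), (4, 4), (3, 2), (7, 3), (10, 4)]
Compute weighted completion times:
  Job (p=2,w=5): C=2, w*C=5*2=10
  Job (p=4,w=4): C=6, w*C=4*6=24
  Job (p=3,w=2): C=9, w*C=2*9=18
  Job (p=7,w=3): C=16, w*C=3*16=48
  Job (p=10,w=4): C=26, w*C=4*26=104
Total weighted completion time = 204

204


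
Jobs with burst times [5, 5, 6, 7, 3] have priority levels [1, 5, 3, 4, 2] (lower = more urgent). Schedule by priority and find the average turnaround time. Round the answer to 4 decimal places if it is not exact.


Sort by priority (ascending = highest first):
Order: [(1, 5), (2, 3), (3, 6), (4, 7), (5, 5)]
Completion times:
  Priority 1, burst=5, C=5
  Priority 2, burst=3, C=8
  Priority 3, burst=6, C=14
  Priority 4, burst=7, C=21
  Priority 5, burst=5, C=26
Average turnaround = 74/5 = 14.8

14.8


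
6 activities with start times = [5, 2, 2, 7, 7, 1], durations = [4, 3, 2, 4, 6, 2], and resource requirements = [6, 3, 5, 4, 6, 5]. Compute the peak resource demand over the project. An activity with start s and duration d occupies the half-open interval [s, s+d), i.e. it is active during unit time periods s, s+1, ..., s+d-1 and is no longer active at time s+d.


Each activity i is active on [start_i, start_i + duration_i).
Compute total resource usage per time slot:
  t=0: active resources = [], total = 0
  t=1: active resources = [5], total = 5
  t=2: active resources = [3, 5, 5], total = 13
  t=3: active resources = [3, 5], total = 8
  t=4: active resources = [3], total = 3
  t=5: active resources = [6], total = 6
  t=6: active resources = [6], total = 6
  t=7: active resources = [6, 4, 6], total = 16
  t=8: active resources = [6, 4, 6], total = 16
  t=9: active resources = [4, 6], total = 10
  t=10: active resources = [4, 6], total = 10
  t=11: active resources = [6], total = 6
  t=12: active resources = [6], total = 6
Peak resource demand = 16

16


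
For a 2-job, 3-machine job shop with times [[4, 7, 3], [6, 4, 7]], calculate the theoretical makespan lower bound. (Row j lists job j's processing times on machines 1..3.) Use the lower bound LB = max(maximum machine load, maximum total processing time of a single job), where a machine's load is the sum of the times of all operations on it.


Machine loads:
  Machine 1: 4 + 6 = 10
  Machine 2: 7 + 4 = 11
  Machine 3: 3 + 7 = 10
Max machine load = 11
Job totals:
  Job 1: 14
  Job 2: 17
Max job total = 17
Lower bound = max(11, 17) = 17

17


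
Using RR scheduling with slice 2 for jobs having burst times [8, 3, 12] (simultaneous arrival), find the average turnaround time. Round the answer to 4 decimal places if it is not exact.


Time quantum = 2
Execution trace:
  J1 runs 2 units, time = 2
  J2 runs 2 units, time = 4
  J3 runs 2 units, time = 6
  J1 runs 2 units, time = 8
  J2 runs 1 units, time = 9
  J3 runs 2 units, time = 11
  J1 runs 2 units, time = 13
  J3 runs 2 units, time = 15
  J1 runs 2 units, time = 17
  J3 runs 2 units, time = 19
  J3 runs 2 units, time = 21
  J3 runs 2 units, time = 23
Finish times: [17, 9, 23]
Average turnaround = 49/3 = 16.3333

16.3333


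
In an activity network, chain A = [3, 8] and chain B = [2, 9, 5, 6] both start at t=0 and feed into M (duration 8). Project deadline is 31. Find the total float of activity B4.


Forward pass: ES(B4) = sum of predecessors on chain B = 16
EF = ES + duration = 16 + 6 = 22
Backward pass: LF(M) = deadline = 31; LS(M) = 31 - 8 = 23
LF(B4) = LS(M) - sum(successors on chain B) = 23 - 0 = 23
LS = LF - duration = 23 - 6 = 17
Total float = LS - ES = 17 - 16 = 1

1


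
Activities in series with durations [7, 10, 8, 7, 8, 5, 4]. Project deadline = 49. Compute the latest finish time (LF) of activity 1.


LF(activity 1) = deadline - sum of successor durations
Successors: activities 2 through 7 with durations [10, 8, 7, 8, 5, 4]
Sum of successor durations = 42
LF = 49 - 42 = 7

7


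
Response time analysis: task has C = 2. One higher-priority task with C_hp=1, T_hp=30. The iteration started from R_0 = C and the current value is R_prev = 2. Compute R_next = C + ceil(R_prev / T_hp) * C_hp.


R_next = C + ceil(R_prev / T_hp) * C_hp
ceil(2 / 30) = ceil(0.0667) = 1
Interference = 1 * 1 = 1
R_next = 2 + 1 = 3

3


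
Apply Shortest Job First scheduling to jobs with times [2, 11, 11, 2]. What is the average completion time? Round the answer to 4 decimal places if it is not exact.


SJF order (ascending): [2, 2, 11, 11]
Completion times:
  Job 1: burst=2, C=2
  Job 2: burst=2, C=4
  Job 3: burst=11, C=15
  Job 4: burst=11, C=26
Average completion = 47/4 = 11.75

11.75


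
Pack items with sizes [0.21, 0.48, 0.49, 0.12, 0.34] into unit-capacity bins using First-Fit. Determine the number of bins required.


Place items sequentially using First-Fit:
  Item 0.21 -> new Bin 1
  Item 0.48 -> Bin 1 (now 0.69)
  Item 0.49 -> new Bin 2
  Item 0.12 -> Bin 1 (now 0.81)
  Item 0.34 -> Bin 2 (now 0.83)
Total bins used = 2

2


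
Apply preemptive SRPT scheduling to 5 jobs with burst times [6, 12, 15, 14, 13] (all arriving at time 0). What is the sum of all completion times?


Since all jobs arrive at t=0, SRPT equals SPT ordering.
SPT order: [6, 12, 13, 14, 15]
Completion times:
  Job 1: p=6, C=6
  Job 2: p=12, C=18
  Job 3: p=13, C=31
  Job 4: p=14, C=45
  Job 5: p=15, C=60
Total completion time = 6 + 18 + 31 + 45 + 60 = 160

160


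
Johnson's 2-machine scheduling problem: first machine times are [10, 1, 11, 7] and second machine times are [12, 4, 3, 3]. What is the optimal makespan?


Apply Johnson's rule:
  Group 1 (a <= b): [(2, 1, 4), (1, 10, 12)]
  Group 2 (a > b): [(3, 11, 3), (4, 7, 3)]
Optimal job order: [2, 1, 3, 4]
Schedule:
  Job 2: M1 done at 1, M2 done at 5
  Job 1: M1 done at 11, M2 done at 23
  Job 3: M1 done at 22, M2 done at 26
  Job 4: M1 done at 29, M2 done at 32
Makespan = 32

32


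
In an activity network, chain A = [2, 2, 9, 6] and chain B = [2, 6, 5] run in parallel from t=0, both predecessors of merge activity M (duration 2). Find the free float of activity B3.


ES(B3) = sum of predecessors on chain B = 8
EF(B3) = ES + duration = 8 + 5 = 13
Successor of B3 is M. ES(M) = max(sum(A), sum(B)) = max(19, 13) = 19
Free float = ES(successor) - EF(current) = 19 - 13 = 6

6


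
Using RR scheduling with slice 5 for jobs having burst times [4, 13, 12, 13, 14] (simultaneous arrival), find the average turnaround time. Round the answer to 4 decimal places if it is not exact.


Time quantum = 5
Execution trace:
  J1 runs 4 units, time = 4
  J2 runs 5 units, time = 9
  J3 runs 5 units, time = 14
  J4 runs 5 units, time = 19
  J5 runs 5 units, time = 24
  J2 runs 5 units, time = 29
  J3 runs 5 units, time = 34
  J4 runs 5 units, time = 39
  J5 runs 5 units, time = 44
  J2 runs 3 units, time = 47
  J3 runs 2 units, time = 49
  J4 runs 3 units, time = 52
  J5 runs 4 units, time = 56
Finish times: [4, 47, 49, 52, 56]
Average turnaround = 208/5 = 41.6

41.6


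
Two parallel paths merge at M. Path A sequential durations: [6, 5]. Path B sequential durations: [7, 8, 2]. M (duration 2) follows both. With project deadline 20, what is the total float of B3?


Forward pass: ES(B3) = sum of predecessors on chain B = 15
EF = ES + duration = 15 + 2 = 17
Backward pass: LF(M) = deadline = 20; LS(M) = 20 - 2 = 18
LF(B3) = LS(M) - sum(successors on chain B) = 18 - 0 = 18
LS = LF - duration = 18 - 2 = 16
Total float = LS - ES = 16 - 15 = 1

1


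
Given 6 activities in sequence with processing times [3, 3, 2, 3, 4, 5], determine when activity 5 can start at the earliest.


Activity 5 starts after activities 1 through 4 complete.
Predecessor durations: [3, 3, 2, 3]
ES = 3 + 3 + 2 + 3 = 11

11


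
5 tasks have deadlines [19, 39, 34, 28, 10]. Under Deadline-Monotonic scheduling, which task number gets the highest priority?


Sort tasks by relative deadline (ascending):
  Task 5: deadline = 10
  Task 1: deadline = 19
  Task 4: deadline = 28
  Task 3: deadline = 34
  Task 2: deadline = 39
Priority order (highest first): [5, 1, 4, 3, 2]
Highest priority task = 5

5


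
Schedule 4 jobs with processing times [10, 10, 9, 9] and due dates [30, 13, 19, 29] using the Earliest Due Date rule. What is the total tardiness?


Sort by due date (EDD order): [(10, 13), (9, 19), (9, 29), (10, 30)]
Compute completion times and tardiness:
  Job 1: p=10, d=13, C=10, tardiness=max(0,10-13)=0
  Job 2: p=9, d=19, C=19, tardiness=max(0,19-19)=0
  Job 3: p=9, d=29, C=28, tardiness=max(0,28-29)=0
  Job 4: p=10, d=30, C=38, tardiness=max(0,38-30)=8
Total tardiness = 8

8


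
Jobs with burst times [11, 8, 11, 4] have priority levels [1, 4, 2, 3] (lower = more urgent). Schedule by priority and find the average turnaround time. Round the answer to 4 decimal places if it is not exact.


Sort by priority (ascending = highest first):
Order: [(1, 11), (2, 11), (3, 4), (4, 8)]
Completion times:
  Priority 1, burst=11, C=11
  Priority 2, burst=11, C=22
  Priority 3, burst=4, C=26
  Priority 4, burst=8, C=34
Average turnaround = 93/4 = 23.25

23.25


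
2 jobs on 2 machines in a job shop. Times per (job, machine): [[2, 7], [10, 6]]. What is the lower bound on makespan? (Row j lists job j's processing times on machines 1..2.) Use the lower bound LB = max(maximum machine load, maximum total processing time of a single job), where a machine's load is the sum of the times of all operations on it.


Machine loads:
  Machine 1: 2 + 10 = 12
  Machine 2: 7 + 6 = 13
Max machine load = 13
Job totals:
  Job 1: 9
  Job 2: 16
Max job total = 16
Lower bound = max(13, 16) = 16

16


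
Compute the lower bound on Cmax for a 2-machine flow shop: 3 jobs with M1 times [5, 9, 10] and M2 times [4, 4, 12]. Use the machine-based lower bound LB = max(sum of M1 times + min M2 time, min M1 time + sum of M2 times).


LB1 = sum(M1 times) + min(M2 times) = 24 + 4 = 28
LB2 = min(M1 times) + sum(M2 times) = 5 + 20 = 25
Lower bound = max(LB1, LB2) = max(28, 25) = 28

28


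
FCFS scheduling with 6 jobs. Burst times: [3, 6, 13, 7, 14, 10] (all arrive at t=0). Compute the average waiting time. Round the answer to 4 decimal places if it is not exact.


FCFS order (as given): [3, 6, 13, 7, 14, 10]
Waiting times:
  Job 1: wait = 0
  Job 2: wait = 3
  Job 3: wait = 9
  Job 4: wait = 22
  Job 5: wait = 29
  Job 6: wait = 43
Sum of waiting times = 106
Average waiting time = 106/6 = 17.6667

17.6667


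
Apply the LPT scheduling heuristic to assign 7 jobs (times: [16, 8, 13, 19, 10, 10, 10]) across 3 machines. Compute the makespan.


Sort jobs in decreasing order (LPT): [19, 16, 13, 10, 10, 10, 8]
Assign each job to the least loaded machine:
  Machine 1: jobs [19, 10], load = 29
  Machine 2: jobs [16, 10], load = 26
  Machine 3: jobs [13, 10, 8], load = 31
Makespan = max load = 31

31


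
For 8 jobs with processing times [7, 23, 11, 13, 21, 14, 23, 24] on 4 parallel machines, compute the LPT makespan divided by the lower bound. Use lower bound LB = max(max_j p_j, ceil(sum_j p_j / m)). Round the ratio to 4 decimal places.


LPT order: [24, 23, 23, 21, 14, 13, 11, 7]
Machine loads after assignment: [31, 36, 34, 35]
LPT makespan = 36
Lower bound = max(max_job, ceil(total/4)) = max(24, 34) = 34
Ratio = 36 / 34 = 1.0588

1.0588


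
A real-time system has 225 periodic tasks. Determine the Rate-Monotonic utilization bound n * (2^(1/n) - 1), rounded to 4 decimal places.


Compute 2^(1/225) = 1.0030854042
Subtract 1: 1.0030854042 - 1 = 0.0030854042
Multiply by n: 225 * 0.0030854042 = 0.6942159450
Round to 4 dp: 0.6942

0.6942


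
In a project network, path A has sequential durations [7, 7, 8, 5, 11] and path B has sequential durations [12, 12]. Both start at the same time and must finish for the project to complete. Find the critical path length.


Path A total = 7 + 7 + 8 + 5 + 11 = 38
Path B total = 12 + 12 = 24
Critical path = longest path = max(38, 24) = 38

38


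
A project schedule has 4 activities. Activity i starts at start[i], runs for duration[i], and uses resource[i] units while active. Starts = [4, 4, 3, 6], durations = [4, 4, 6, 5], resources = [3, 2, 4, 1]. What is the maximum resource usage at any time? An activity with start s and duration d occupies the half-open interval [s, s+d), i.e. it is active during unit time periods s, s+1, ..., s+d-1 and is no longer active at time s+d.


Each activity i is active on [start_i, start_i + duration_i).
Compute total resource usage per time slot:
  t=0: active resources = [], total = 0
  t=1: active resources = [], total = 0
  t=2: active resources = [], total = 0
  t=3: active resources = [4], total = 4
  t=4: active resources = [3, 2, 4], total = 9
  t=5: active resources = [3, 2, 4], total = 9
  t=6: active resources = [3, 2, 4, 1], total = 10
  t=7: active resources = [3, 2, 4, 1], total = 10
  t=8: active resources = [4, 1], total = 5
  t=9: active resources = [1], total = 1
  t=10: active resources = [1], total = 1
Peak resource demand = 10

10


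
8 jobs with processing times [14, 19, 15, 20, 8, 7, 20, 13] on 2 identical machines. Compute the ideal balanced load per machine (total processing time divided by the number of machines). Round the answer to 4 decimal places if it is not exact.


Total processing time = 14 + 19 + 15 + 20 + 8 + 7 + 20 + 13 = 116
Number of machines = 2
Ideal balanced load = 116 / 2 = 58.0

58.0


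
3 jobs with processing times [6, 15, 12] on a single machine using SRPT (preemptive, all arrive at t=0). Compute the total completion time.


Since all jobs arrive at t=0, SRPT equals SPT ordering.
SPT order: [6, 12, 15]
Completion times:
  Job 1: p=6, C=6
  Job 2: p=12, C=18
  Job 3: p=15, C=33
Total completion time = 6 + 18 + 33 = 57

57


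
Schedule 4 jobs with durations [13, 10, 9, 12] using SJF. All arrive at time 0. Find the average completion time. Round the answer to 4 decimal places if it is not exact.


SJF order (ascending): [9, 10, 12, 13]
Completion times:
  Job 1: burst=9, C=9
  Job 2: burst=10, C=19
  Job 3: burst=12, C=31
  Job 4: burst=13, C=44
Average completion = 103/4 = 25.75

25.75


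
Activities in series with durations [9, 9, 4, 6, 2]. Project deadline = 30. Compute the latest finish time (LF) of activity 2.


LF(activity 2) = deadline - sum of successor durations
Successors: activities 3 through 5 with durations [4, 6, 2]
Sum of successor durations = 12
LF = 30 - 12 = 18

18


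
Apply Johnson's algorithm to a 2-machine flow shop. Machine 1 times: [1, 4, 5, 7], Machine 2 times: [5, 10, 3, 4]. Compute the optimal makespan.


Apply Johnson's rule:
  Group 1 (a <= b): [(1, 1, 5), (2, 4, 10)]
  Group 2 (a > b): [(4, 7, 4), (3, 5, 3)]
Optimal job order: [1, 2, 4, 3]
Schedule:
  Job 1: M1 done at 1, M2 done at 6
  Job 2: M1 done at 5, M2 done at 16
  Job 4: M1 done at 12, M2 done at 20
  Job 3: M1 done at 17, M2 done at 23
Makespan = 23

23


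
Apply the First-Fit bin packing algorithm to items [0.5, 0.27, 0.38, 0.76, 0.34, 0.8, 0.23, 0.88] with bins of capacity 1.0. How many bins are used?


Place items sequentially using First-Fit:
  Item 0.5 -> new Bin 1
  Item 0.27 -> Bin 1 (now 0.77)
  Item 0.38 -> new Bin 2
  Item 0.76 -> new Bin 3
  Item 0.34 -> Bin 2 (now 0.72)
  Item 0.8 -> new Bin 4
  Item 0.23 -> Bin 1 (now 1.0)
  Item 0.88 -> new Bin 5
Total bins used = 5

5


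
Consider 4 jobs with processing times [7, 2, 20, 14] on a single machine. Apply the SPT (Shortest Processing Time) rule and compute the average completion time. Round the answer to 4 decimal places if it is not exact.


Sort jobs by processing time (SPT order): [2, 7, 14, 20]
Compute completion times sequentially:
  Job 1: processing = 2, completes at 2
  Job 2: processing = 7, completes at 9
  Job 3: processing = 14, completes at 23
  Job 4: processing = 20, completes at 43
Sum of completion times = 77
Average completion time = 77/4 = 19.25

19.25


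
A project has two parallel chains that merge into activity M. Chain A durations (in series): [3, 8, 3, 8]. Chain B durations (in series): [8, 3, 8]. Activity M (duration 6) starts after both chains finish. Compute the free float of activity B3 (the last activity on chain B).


ES(B3) = sum of predecessors on chain B = 11
EF(B3) = ES + duration = 11 + 8 = 19
Successor of B3 is M. ES(M) = max(sum(A), sum(B)) = max(22, 19) = 22
Free float = ES(successor) - EF(current) = 22 - 19 = 3

3


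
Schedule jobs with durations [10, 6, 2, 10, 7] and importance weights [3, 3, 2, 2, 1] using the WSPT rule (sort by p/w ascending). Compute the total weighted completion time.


Compute p/w ratios and sort ascending (WSPT): [(2, 2), (6, 3), (10, 3), (10, 2), (7, 1)]
Compute weighted completion times:
  Job (p=2,w=2): C=2, w*C=2*2=4
  Job (p=6,w=3): C=8, w*C=3*8=24
  Job (p=10,w=3): C=18, w*C=3*18=54
  Job (p=10,w=2): C=28, w*C=2*28=56
  Job (p=7,w=1): C=35, w*C=1*35=35
Total weighted completion time = 173

173


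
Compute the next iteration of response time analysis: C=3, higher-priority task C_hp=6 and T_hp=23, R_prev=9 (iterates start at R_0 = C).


R_next = C + ceil(R_prev / T_hp) * C_hp
ceil(9 / 23) = ceil(0.3913) = 1
Interference = 1 * 6 = 6
R_next = 3 + 6 = 9
R_next = R_prev, so the iteration has converged (response time = 9).

9


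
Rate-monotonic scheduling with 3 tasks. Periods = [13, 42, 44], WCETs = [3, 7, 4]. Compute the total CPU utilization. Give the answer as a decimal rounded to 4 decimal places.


Compute individual utilizations (exact fractions):
  Task 1: C/T = 3/13 (approx. 0.2308)
  Task 2: C/T = 7/42 = 1/6 (approx. 0.1667)
  Task 3: C/T = 4/44 = 1/11 (approx. 0.0909)
Total utilization U = 3/13 + 1/6 + 1/11 = 419/858
Rounded to 4 decimal places: U = 0.4883
RM (Liu & Layland) bound for 3 tasks = 0.779763; compare with U = 419/858 (approx. 0.488345)
U <= bound, so schedulable by RM sufficient condition.

0.4883


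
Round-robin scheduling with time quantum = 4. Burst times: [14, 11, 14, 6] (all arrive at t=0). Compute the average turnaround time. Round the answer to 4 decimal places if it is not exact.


Time quantum = 4
Execution trace:
  J1 runs 4 units, time = 4
  J2 runs 4 units, time = 8
  J3 runs 4 units, time = 12
  J4 runs 4 units, time = 16
  J1 runs 4 units, time = 20
  J2 runs 4 units, time = 24
  J3 runs 4 units, time = 28
  J4 runs 2 units, time = 30
  J1 runs 4 units, time = 34
  J2 runs 3 units, time = 37
  J3 runs 4 units, time = 41
  J1 runs 2 units, time = 43
  J3 runs 2 units, time = 45
Finish times: [43, 37, 45, 30]
Average turnaround = 155/4 = 38.75

38.75


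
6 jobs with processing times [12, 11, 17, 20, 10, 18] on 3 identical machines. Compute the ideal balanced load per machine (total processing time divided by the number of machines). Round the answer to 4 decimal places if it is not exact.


Total processing time = 12 + 11 + 17 + 20 + 10 + 18 = 88
Number of machines = 3
Ideal balanced load = 88 / 3 = 29.3333

29.3333


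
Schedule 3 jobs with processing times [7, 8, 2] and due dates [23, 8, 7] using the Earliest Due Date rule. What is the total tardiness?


Sort by due date (EDD order): [(2, 7), (8, 8), (7, 23)]
Compute completion times and tardiness:
  Job 1: p=2, d=7, C=2, tardiness=max(0,2-7)=0
  Job 2: p=8, d=8, C=10, tardiness=max(0,10-8)=2
  Job 3: p=7, d=23, C=17, tardiness=max(0,17-23)=0
Total tardiness = 2

2


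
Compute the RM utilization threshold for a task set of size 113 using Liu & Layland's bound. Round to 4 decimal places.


Compute 2^(1/113) = 1.0061528976
Subtract 1: 1.0061528976 - 1 = 0.0061528976
Multiply by n: 113 * 0.0061528976 = 0.6952774288
Round to 4 dp: 0.6953

0.6953


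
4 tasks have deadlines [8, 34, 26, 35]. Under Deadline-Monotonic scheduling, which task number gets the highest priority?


Sort tasks by relative deadline (ascending):
  Task 1: deadline = 8
  Task 3: deadline = 26
  Task 2: deadline = 34
  Task 4: deadline = 35
Priority order (highest first): [1, 3, 2, 4]
Highest priority task = 1

1


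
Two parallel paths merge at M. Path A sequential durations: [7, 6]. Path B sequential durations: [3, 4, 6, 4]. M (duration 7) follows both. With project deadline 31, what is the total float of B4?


Forward pass: ES(B4) = sum of predecessors on chain B = 13
EF = ES + duration = 13 + 4 = 17
Backward pass: LF(M) = deadline = 31; LS(M) = 31 - 7 = 24
LF(B4) = LS(M) - sum(successors on chain B) = 24 - 0 = 24
LS = LF - duration = 24 - 4 = 20
Total float = LS - ES = 20 - 13 = 7

7


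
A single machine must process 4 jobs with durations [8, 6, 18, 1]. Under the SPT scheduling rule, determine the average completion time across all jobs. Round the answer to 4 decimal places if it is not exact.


Sort jobs by processing time (SPT order): [1, 6, 8, 18]
Compute completion times sequentially:
  Job 1: processing = 1, completes at 1
  Job 2: processing = 6, completes at 7
  Job 3: processing = 8, completes at 15
  Job 4: processing = 18, completes at 33
Sum of completion times = 56
Average completion time = 56/4 = 14.0

14.0


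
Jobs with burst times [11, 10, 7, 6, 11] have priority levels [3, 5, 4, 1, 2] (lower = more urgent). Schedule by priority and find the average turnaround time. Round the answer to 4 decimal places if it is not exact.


Sort by priority (ascending = highest first):
Order: [(1, 6), (2, 11), (3, 11), (4, 7), (5, 10)]
Completion times:
  Priority 1, burst=6, C=6
  Priority 2, burst=11, C=17
  Priority 3, burst=11, C=28
  Priority 4, burst=7, C=35
  Priority 5, burst=10, C=45
Average turnaround = 131/5 = 26.2

26.2


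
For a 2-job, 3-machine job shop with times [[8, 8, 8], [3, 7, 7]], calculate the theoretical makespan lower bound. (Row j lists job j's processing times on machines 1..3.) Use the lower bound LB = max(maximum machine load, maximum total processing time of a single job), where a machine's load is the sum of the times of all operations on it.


Machine loads:
  Machine 1: 8 + 3 = 11
  Machine 2: 8 + 7 = 15
  Machine 3: 8 + 7 = 15
Max machine load = 15
Job totals:
  Job 1: 24
  Job 2: 17
Max job total = 24
Lower bound = max(15, 24) = 24

24


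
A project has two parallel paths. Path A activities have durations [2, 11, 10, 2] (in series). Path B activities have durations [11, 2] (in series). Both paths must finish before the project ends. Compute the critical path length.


Path A total = 2 + 11 + 10 + 2 = 25
Path B total = 11 + 2 = 13
Critical path = longest path = max(25, 13) = 25

25


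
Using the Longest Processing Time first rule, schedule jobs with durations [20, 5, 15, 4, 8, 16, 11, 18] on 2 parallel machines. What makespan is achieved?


Sort jobs in decreasing order (LPT): [20, 18, 16, 15, 11, 8, 5, 4]
Assign each job to the least loaded machine:
  Machine 1: jobs [20, 15, 8, 5], load = 48
  Machine 2: jobs [18, 16, 11, 4], load = 49
Makespan = max load = 49

49


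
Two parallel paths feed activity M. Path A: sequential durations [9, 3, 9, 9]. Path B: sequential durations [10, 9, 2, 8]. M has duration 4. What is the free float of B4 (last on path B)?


ES(B4) = sum of predecessors on chain B = 21
EF(B4) = ES + duration = 21 + 8 = 29
Successor of B4 is M. ES(M) = max(sum(A), sum(B)) = max(30, 29) = 30
Free float = ES(successor) - EF(current) = 30 - 29 = 1

1


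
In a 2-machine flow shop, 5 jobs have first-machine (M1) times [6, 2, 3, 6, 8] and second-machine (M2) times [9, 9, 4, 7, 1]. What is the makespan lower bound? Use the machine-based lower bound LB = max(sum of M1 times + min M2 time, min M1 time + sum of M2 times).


LB1 = sum(M1 times) + min(M2 times) = 25 + 1 = 26
LB2 = min(M1 times) + sum(M2 times) = 2 + 30 = 32
Lower bound = max(LB1, LB2) = max(26, 32) = 32

32


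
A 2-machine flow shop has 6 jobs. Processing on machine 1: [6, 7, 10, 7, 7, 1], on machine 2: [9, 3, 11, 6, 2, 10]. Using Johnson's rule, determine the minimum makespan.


Apply Johnson's rule:
  Group 1 (a <= b): [(6, 1, 10), (1, 6, 9), (3, 10, 11)]
  Group 2 (a > b): [(4, 7, 6), (2, 7, 3), (5, 7, 2)]
Optimal job order: [6, 1, 3, 4, 2, 5]
Schedule:
  Job 6: M1 done at 1, M2 done at 11
  Job 1: M1 done at 7, M2 done at 20
  Job 3: M1 done at 17, M2 done at 31
  Job 4: M1 done at 24, M2 done at 37
  Job 2: M1 done at 31, M2 done at 40
  Job 5: M1 done at 38, M2 done at 42
Makespan = 42

42


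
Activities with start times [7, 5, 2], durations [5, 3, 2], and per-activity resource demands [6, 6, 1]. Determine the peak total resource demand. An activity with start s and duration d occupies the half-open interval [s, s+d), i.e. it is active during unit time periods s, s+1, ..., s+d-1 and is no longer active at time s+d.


Each activity i is active on [start_i, start_i + duration_i).
Compute total resource usage per time slot:
  t=0: active resources = [], total = 0
  t=1: active resources = [], total = 0
  t=2: active resources = [1], total = 1
  t=3: active resources = [1], total = 1
  t=4: active resources = [], total = 0
  t=5: active resources = [6], total = 6
  t=6: active resources = [6], total = 6
  t=7: active resources = [6, 6], total = 12
  t=8: active resources = [6], total = 6
  t=9: active resources = [6], total = 6
  t=10: active resources = [6], total = 6
  t=11: active resources = [6], total = 6
Peak resource demand = 12

12
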